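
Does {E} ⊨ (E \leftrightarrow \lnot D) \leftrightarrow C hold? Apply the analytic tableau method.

Initial set: {T E; F ((E \leftrightarrow \lnot D) \leftrightarrow C)}.
F ((E \leftrightarrow \lnot D) \leftrightarrow C): β-rule — branch into T (E \leftrightarrow \lnot D), F C  //  F (E \leftrightarrow \lnot D), T C.
  branch 1 (add T (E \leftrightarrow \lnot D), F C):
    T (E \leftrightarrow \lnot D): β-rule — branch into T E, T \lnot D  //  F E, F \lnot D.
      branch 1.1 (add T E, T \lnot D):
        ○ open, literals {C=F, D=F, E=T}.
      branch 1.2 (add F E, F \lnot D):
        × closes — contains both E and \lnot E.
  branch 2 (add F (E \leftrightarrow \lnot D), T C):
    F (E \leftrightarrow \lnot D): β-rule — branch into T E, F \lnot D  //  F E, T \lnot D.
      branch 2.1 (add T E, F \lnot D):
        ○ open, literals {C=T, D=T, E=T}.
      branch 2.2 (add F E, T \lnot D):
        × closes — contains both E and \lnot E.
2 branches closed, 2 open.
An open branch gives a countermodel: C=F, D=F, E=T (unmentioned atoms arbitrary); the premises hold there but the conclusion fails.

No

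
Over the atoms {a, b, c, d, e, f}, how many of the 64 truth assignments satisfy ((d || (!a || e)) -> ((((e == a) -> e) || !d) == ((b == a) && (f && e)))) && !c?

12

Initial set: {(((d || (!a || e)) -> ((((e == a) -> e) || !d) == ((b == a) && (f && e)))) && !c)}.
(((d || (!a || e)) -> ((((e == a) -> e) || !d) == ((b == a) && (f && e)))) && !c): α-rule — add ((d || (!a || e)) -> ((((e == a) -> e) || !d) == ((b == a) && (f && e)))), !c.
((d || (!a || e)) -> ((((e == a) -> e) || !d) == ((b == a) && (f && e)))): β-rule — branch into !(d || (!a || e))  //  ((((e == a) -> e) || !d) == ((b == a) && (f && e))).
  branch 1 (add !(d || (!a || e))):
    !(d || (!a || e)): α-rule — add !d, !(!a || e).
    !(!a || e): α-rule — add !!a, !e.
    ○ open, literals {a=true, c=false, d=false, e=false}.
  branch 2 (add ((((e == a) -> e) || !d) == ((b == a) && (f && e)))):
    ((((e == a) -> e) || !d) == ((b == a) && (f && e))): β-rule — branch into (((e == a) -> e) || !d), ((b == a) && (f && e))  //  !(((e == a) -> e) || !d), !((b == a) && (f && e)).
      branch 2.1 (add (((e == a) -> e) || !d), ((b == a) && (f && e))):
        ((b == a) && (f && e)): α-rule — add (b == a), (f && e).
        (f && e): α-rule — add f, e.
        (((e == a) -> e) || !d): β-rule — branch into ((e == a) -> e)  //  !d.
          branch 2.1.1 (add ((e == a) -> e)):
            (b == a): β-rule — branch into b, a  //  !b, !a.
              branch 2.1.1.1 (add b, a):
                ((e == a) -> e): β-rule — branch into !(e == a)  //  e.
                  branch 2.1.1.1.1 (add !(e == a)):
                    !(e == a): β-rule — branch into e, !a  //  !e, a.
                      branch 2.1.1.1.1.1 (add e, !a):
                        × closes — contains both a and !a.
                      branch 2.1.1.1.1.2 (add !e, a):
                        × closes — contains both e and !e.
                  branch 2.1.1.1.2 (add e):
                    ○ open, literals {a=true, b=true, c=false, e=true, f=true}.
              branch 2.1.1.2 (add !b, !a):
                ((e == a) -> e): β-rule — branch into !(e == a)  //  e.
                  branch 2.1.1.2.1 (add !(e == a)):
                    !(e == a): β-rule — branch into e, !a  //  !e, a.
                      branch 2.1.1.2.1.1 (add e, !a):
                        ○ open, literals {a=false, b=false, c=false, e=true, f=true}.
                      branch 2.1.1.2.1.2 (add !e, a):
                        × closes — contains both e and !e.
                  branch 2.1.1.2.2 (add e):
                    ○ open, literals {a=false, b=false, c=false, e=true, f=true}.
          branch 2.1.2 (add !d):
            (b == a): β-rule — branch into b, a  //  !b, !a.
              branch 2.1.2.1 (add b, a):
                ○ open, literals {a=true, b=true, c=false, d=false, e=true, f=true}.
              branch 2.1.2.2 (add !b, !a):
                ○ open, literals {a=false, b=false, c=false, d=false, e=true, f=true}.
      branch 2.2 (add !(((e == a) -> e) || !d), !((b == a) && (f && e))):
        !(((e == a) -> e) || !d): α-rule — add !((e == a) -> e), !!d.
        !((e == a) -> e): α-rule — add (e == a), !e.
        !((b == a) && (f && e)): β-rule — branch into !(b == a)  //  !(f && e).
          branch 2.2.1 (add !(b == a)):
            (e == a): β-rule — branch into e, a  //  !e, !a.
              branch 2.2.1.1 (add e, a):
                × closes — contains both e and !e.
              branch 2.2.1.2 (add !e, !a):
                !(b == a): β-rule — branch into b, !a  //  !b, a.
                  branch 2.2.1.2.1 (add b, !a):
                    ○ open, literals {a=false, b=true, c=false, d=true, e=false}.
                  branch 2.2.1.2.2 (add !b, a):
                    × closes — contains both a and !a.
          branch 2.2.2 (add !(f && e)):
            (e == a): β-rule — branch into e, a  //  !e, !a.
              branch 2.2.2.1 (add e, a):
                × closes — contains both e and !e.
              branch 2.2.2.2 (add !e, !a):
                !(f && e): β-rule — branch into !f  //  !e.
                  branch 2.2.2.2.1 (add !f):
                    ○ open, literals {a=false, c=false, d=true, e=false, f=false}.
                  branch 2.2.2.2.2 (add !e):
                    ○ open, literals {a=false, c=false, d=true, e=false}.
6 branches closed, 9 open.
Each open branch fixes some atoms; the unmentioned ones are free. Counting distinct full assignments: branch {a=true, c=false, d=false, e=false} (b, f) contributes 4 new; branch {a=true, b=true, c=false, e=true, f=true} (d) contributes 2 new; branch {a=false, b=false, c=false, e=true, f=true} (d) contributes 2 new; branch {a=false, b=false, c=false, e=true, f=true} (d) contributes 0 new; branch {a=true, b=true, c=false, d=false, e=true, f=true} (none free) contributes 0 new; branch {a=false, b=false, c=false, d=false, e=true, f=true} (none free) contributes 0 new; branch {a=false, b=true, c=false, d=true, e=false} (f) contributes 2 new; branch {a=false, c=false, d=true, e=false, f=false} (b) contributes 1 new; branch {a=false, c=false, d=true, e=false} (b, f) contributes 1 new. Total: 12.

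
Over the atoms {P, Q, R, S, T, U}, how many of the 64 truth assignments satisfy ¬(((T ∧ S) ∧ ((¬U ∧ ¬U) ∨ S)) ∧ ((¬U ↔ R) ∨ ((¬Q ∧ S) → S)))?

Initial set: {¬(((T ∧ S) ∧ ((¬U ∧ ¬U) ∨ S)) ∧ ((¬U ↔ R) ∨ ((¬Q ∧ S) → S)))}.
¬(((T ∧ S) ∧ ((¬U ∧ ¬U) ∨ S)) ∧ ((¬U ↔ R) ∨ ((¬Q ∧ S) → S))): β-rule — branch into ¬((T ∧ S) ∧ ((¬U ∧ ¬U) ∨ S))  //  ¬((¬U ↔ R) ∨ ((¬Q ∧ S) → S)).
  branch 1 (add ¬((T ∧ S) ∧ ((¬U ∧ ¬U) ∨ S))):
    ¬((T ∧ S) ∧ ((¬U ∧ ¬U) ∨ S)): β-rule — branch into ¬(T ∧ S)  //  ¬((¬U ∧ ¬U) ∨ S).
      branch 1.1 (add ¬(T ∧ S)):
        ¬(T ∧ S): β-rule — branch into ¬T  //  ¬S.
          branch 1.1.1 (add ¬T):
            ○ open, literals {T=0}.
          branch 1.1.2 (add ¬S):
            ○ open, literals {S=0}.
      branch 1.2 (add ¬((¬U ∧ ¬U) ∨ S)):
        ¬((¬U ∧ ¬U) ∨ S): α-rule — add ¬(¬U ∧ ¬U), ¬S.
        ¬(¬U ∧ ¬U): β-rule — branch into ¬¬U  //  ¬¬U.
          branch 1.2.1 (add ¬¬U):
            ○ open, literals {S=0, U=1}.
          branch 1.2.2 (add ¬¬U):
            ○ open, literals {S=0, U=1}.
  branch 2 (add ¬((¬U ↔ R) ∨ ((¬Q ∧ S) → S))):
    ¬((¬U ↔ R) ∨ ((¬Q ∧ S) → S)): α-rule — add ¬(¬U ↔ R), ¬((¬Q ∧ S) → S).
    ¬((¬Q ∧ S) → S): α-rule — add (¬Q ∧ S), ¬S.
    (¬Q ∧ S): α-rule — add ¬Q, S.
    × closes — contains both S and ¬S.
1 branch closed, 4 open.
Each open branch fixes some atoms; the unmentioned ones are free. Counting distinct full assignments: branch {T=0} (P, Q, R, S, U) contributes 32 new; branch {S=0} (P, Q, R, T, U) contributes 16 new; branch {S=0, U=1} (P, Q, R, T) contributes 0 new; branch {S=0, U=1} (P, Q, R, T) contributes 0 new. Total: 48.

48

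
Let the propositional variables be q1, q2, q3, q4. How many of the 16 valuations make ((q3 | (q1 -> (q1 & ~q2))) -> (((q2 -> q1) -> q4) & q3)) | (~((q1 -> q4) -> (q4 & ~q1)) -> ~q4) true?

15

Initial set: {T (((q3 | (q1 -> (q1 & ~q2))) -> (((q2 -> q1) -> q4) & q3)) | (~((q1 -> q4) -> (q4 & ~q1)) -> ~q4))}.
T (((q3 | (q1 -> (q1 & ~q2))) -> (((q2 -> q1) -> q4) & q3)) | (~((q1 -> q4) -> (q4 & ~q1)) -> ~q4)): β-rule — branch into T ((q3 | (q1 -> (q1 & ~q2))) -> (((q2 -> q1) -> q4) & q3))  //  T (~((q1 -> q4) -> (q4 & ~q1)) -> ~q4).
  branch 1 (add T ((q3 | (q1 -> (q1 & ~q2))) -> (((q2 -> q1) -> q4) & q3))):
    T ((q3 | (q1 -> (q1 & ~q2))) -> (((q2 -> q1) -> q4) & q3)): β-rule — branch into F (q3 | (q1 -> (q1 & ~q2)))  //  T (((q2 -> q1) -> q4) & q3).
      branch 1.1 (add F (q3 | (q1 -> (q1 & ~q2)))):
        F (q3 | (q1 -> (q1 & ~q2))): α-rule — add F q3, F (q1 -> (q1 & ~q2)).
        F (q1 -> (q1 & ~q2)): α-rule — add T q1, F (q1 & ~q2).
        F (q1 & ~q2): β-rule — branch into F q1  //  F ~q2.
          branch 1.1.1 (add F q1):
            × closes — contains both q1 and ~q1.
          branch 1.1.2 (add F ~q2):
            ○ open, literals {q1=true, q2=true, q3=false}.
      branch 1.2 (add T (((q2 -> q1) -> q4) & q3)):
        T (((q2 -> q1) -> q4) & q3): α-rule — add T ((q2 -> q1) -> q4), T q3.
        T ((q2 -> q1) -> q4): β-rule — branch into F (q2 -> q1)  //  T q4.
          branch 1.2.1 (add F (q2 -> q1)):
            F (q2 -> q1): α-rule — add T q2, F q1.
            ○ open, literals {q1=false, q2=true, q3=true}.
          branch 1.2.2 (add T q4):
            ○ open, literals {q3=true, q4=true}.
  branch 2 (add T (~((q1 -> q4) -> (q4 & ~q1)) -> ~q4)):
    T (~((q1 -> q4) -> (q4 & ~q1)) -> ~q4): β-rule — branch into F ~((q1 -> q4) -> (q4 & ~q1))  //  T ~q4.
      branch 2.1 (add F ~((q1 -> q4) -> (q4 & ~q1))):
        F ~((q1 -> q4) -> (q4 & ~q1)): β-rule — branch into F (q1 -> q4)  //  T (q4 & ~q1).
          branch 2.1.1 (add F (q1 -> q4)):
            F (q1 -> q4): α-rule — add T q1, F q4.
            ○ open, literals {q1=true, q4=false}.
          branch 2.1.2 (add T (q4 & ~q1)):
            T (q4 & ~q1): α-rule — add T q4, T ~q1.
            ○ open, literals {q1=false, q4=true}.
      branch 2.2 (add T ~q4):
        ○ open, literals {q4=false}.
1 branch closed, 6 open.
Each open branch fixes some atoms; the unmentioned ones are free. Counting distinct full assignments: branch {q1=true, q2=true, q3=false} (q4) contributes 2 new; branch {q1=false, q2=true, q3=true} (q4) contributes 2 new; branch {q3=true, q4=true} (q1, q2) contributes 3 new; branch {q1=true, q4=false} (q2, q3) contributes 3 new; branch {q1=false, q4=true} (q2, q3) contributes 2 new; branch {q4=false} (q1, q2, q3) contributes 3 new. Total: 15.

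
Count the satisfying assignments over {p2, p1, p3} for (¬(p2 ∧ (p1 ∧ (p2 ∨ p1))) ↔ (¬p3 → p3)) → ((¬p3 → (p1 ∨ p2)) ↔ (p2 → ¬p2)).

6

Initial set: {T ((¬(p2 ∧ (p1 ∧ (p2 ∨ p1))) ↔ (¬p3 → p3)) → ((¬p3 → (p1 ∨ p2)) ↔ (p2 → ¬p2)))}.
T ((¬(p2 ∧ (p1 ∧ (p2 ∨ p1))) ↔ (¬p3 → p3)) → ((¬p3 → (p1 ∨ p2)) ↔ (p2 → ¬p2))): β-rule — branch into F (¬(p2 ∧ (p1 ∧ (p2 ∨ p1))) ↔ (¬p3 → p3))  //  T ((¬p3 → (p1 ∨ p2)) ↔ (p2 → ¬p2)).
  branch 1 (add F (¬(p2 ∧ (p1 ∧ (p2 ∨ p1))) ↔ (¬p3 → p3))):
    F (¬(p2 ∧ (p1 ∧ (p2 ∨ p1))) ↔ (¬p3 → p3)): β-rule — branch into T ¬(p2 ∧ (p1 ∧ (p2 ∨ p1))), F (¬p3 → p3)  //  F ¬(p2 ∧ (p1 ∧ (p2 ∨ p1))), T (¬p3 → p3).
      branch 1.1 (add T ¬(p2 ∧ (p1 ∧ (p2 ∨ p1))), F (¬p3 → p3)):
        F (¬p3 → p3): α-rule — add T ¬p3, F p3.
        T ¬(p2 ∧ (p1 ∧ (p2 ∨ p1))): β-rule — branch into F p2  //  F (p1 ∧ (p2 ∨ p1)).
          branch 1.1.1 (add F p2):
            ○ open, literals {p2=0, p3=0}.
          branch 1.1.2 (add F (p1 ∧ (p2 ∨ p1))):
            F (p1 ∧ (p2 ∨ p1)): β-rule — branch into F p1  //  F (p2 ∨ p1).
              branch 1.1.2.1 (add F p1):
                ○ open, literals {p1=0, p3=0}.
              branch 1.1.2.2 (add F (p2 ∨ p1)):
                F (p2 ∨ p1): α-rule — add F p2, F p1.
                ○ open, literals {p1=0, p2=0, p3=0}.
      branch 1.2 (add F ¬(p2 ∧ (p1 ∧ (p2 ∨ p1))), T (¬p3 → p3)):
        F ¬(p2 ∧ (p1 ∧ (p2 ∨ p1))): α-rule — add T p2, T (p1 ∧ (p2 ∨ p1)).
        T (p1 ∧ (p2 ∨ p1)): α-rule — add T p1, T (p2 ∨ p1).
        T (¬p3 → p3): β-rule — branch into F ¬p3  //  T p3.
          branch 1.2.1 (add F ¬p3):
            T (p2 ∨ p1): β-rule — branch into T p2  //  T p1.
              branch 1.2.1.1 (add T p2):
                ○ open, literals {p1=1, p2=1, p3=1}.
              branch 1.2.1.2 (add T p1):
                ○ open, literals {p1=1, p2=1, p3=1}.
          branch 1.2.2 (add T p3):
            T (p2 ∨ p1): β-rule — branch into T p2  //  T p1.
              branch 1.2.2.1 (add T p2):
                ○ open, literals {p1=1, p2=1, p3=1}.
              branch 1.2.2.2 (add T p1):
                ○ open, literals {p1=1, p2=1, p3=1}.
  branch 2 (add T ((¬p3 → (p1 ∨ p2)) ↔ (p2 → ¬p2))):
    T ((¬p3 → (p1 ∨ p2)) ↔ (p2 → ¬p2)): β-rule — branch into T (¬p3 → (p1 ∨ p2)), T (p2 → ¬p2)  //  F (¬p3 → (p1 ∨ p2)), F (p2 → ¬p2).
      branch 2.1 (add T (¬p3 → (p1 ∨ p2)), T (p2 → ¬p2)):
        T (¬p3 → (p1 ∨ p2)): β-rule — branch into F ¬p3  //  T (p1 ∨ p2).
          branch 2.1.1 (add F ¬p3):
            T (p2 → ¬p2): β-rule — branch into F p2  //  T ¬p2.
              branch 2.1.1.1 (add F p2):
                ○ open, literals {p2=0, p3=1}.
              branch 2.1.1.2 (add T ¬p2):
                ○ open, literals {p2=0, p3=1}.
          branch 2.1.2 (add T (p1 ∨ p2)):
            T (p2 → ¬p2): β-rule — branch into F p2  //  T ¬p2.
              branch 2.1.2.1 (add F p2):
                T (p1 ∨ p2): β-rule — branch into T p1  //  T p2.
                  branch 2.1.2.1.1 (add T p1):
                    ○ open, literals {p1=1, p2=0}.
                  branch 2.1.2.1.2 (add T p2):
                    × closes — contains both p2 and ¬p2.
              branch 2.1.2.2 (add T ¬p2):
                T (p1 ∨ p2): β-rule — branch into T p1  //  T p2.
                  branch 2.1.2.2.1 (add T p1):
                    ○ open, literals {p1=1, p2=0}.
                  branch 2.1.2.2.2 (add T p2):
                    × closes — contains both p2 and ¬p2.
      branch 2.2 (add F (¬p3 → (p1 ∨ p2)), F (p2 → ¬p2)):
        F (¬p3 → (p1 ∨ p2)): α-rule — add T ¬p3, F (p1 ∨ p2).
        F (p2 → ¬p2): α-rule — add T p2, F ¬p2.
        F (p1 ∨ p2): α-rule — add F p1, F p2.
        × closes — contains both p2 and ¬p2.
3 branches closed, 11 open.
Each open branch fixes some atoms; the unmentioned ones are free. Counting distinct full assignments: branch {p2=0, p3=0} (p1) contributes 2 new; branch {p1=0, p3=0} (p2) contributes 1 new; branch {p1=0, p2=0, p3=0} (none free) contributes 0 new; branch {p1=1, p2=1, p3=1} (none free) contributes 1 new; branch {p1=1, p2=1, p3=1} (none free) contributes 0 new; branch {p1=1, p2=1, p3=1} (none free) contributes 0 new; branch {p1=1, p2=1, p3=1} (none free) contributes 0 new; branch {p2=0, p3=1} (p1) contributes 2 new; branch {p2=0, p3=1} (p1) contributes 0 new; branch {p1=1, p2=0} (p3) contributes 0 new; branch {p1=1, p2=0} (p3) contributes 0 new. Total: 6.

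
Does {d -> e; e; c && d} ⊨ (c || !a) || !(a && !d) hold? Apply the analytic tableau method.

Initial set: {(d -> e); e; (c && d); !((c || !a) || !(a && !d))}.
(c && d): α-rule — add c, d.
!((c || !a) || !(a && !d)): α-rule — add !(c || !a), !!(a && !d).
!(c || !a): α-rule — add !c, !!a.
× closes — contains both c and !c.
All 1 branch closes.
Every branch closed, so the premises entail the conclusion.

Yes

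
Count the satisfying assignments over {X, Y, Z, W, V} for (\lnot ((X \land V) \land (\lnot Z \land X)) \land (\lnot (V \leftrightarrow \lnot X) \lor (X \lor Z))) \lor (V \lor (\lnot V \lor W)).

Initial set: {((\lnot ((X \land V) \land (\lnot Z \land X)) \land (\lnot (V \leftrightarrow \lnot X) \lor (X \lor Z))) \lor (V \lor (\lnot V \lor W)))}.
((\lnot ((X \land V) \land (\lnot Z \land X)) \land (\lnot (V \leftrightarrow \lnot X) \lor (X \lor Z))) \lor (V \lor (\lnot V \lor W))): β-rule — branch into (\lnot ((X \land V) \land (\lnot Z \land X)) \land (\lnot (V \leftrightarrow \lnot X) \lor (X \lor Z)))  //  (V \lor (\lnot V \lor W)).
  branch 1 (add (\lnot ((X \land V) \land (\lnot Z \land X)) \land (\lnot (V \leftrightarrow \lnot X) \lor (X \lor Z)))):
    (\lnot ((X \land V) \land (\lnot Z \land X)) \land (\lnot (V \leftrightarrow \lnot X) \lor (X \lor Z))): α-rule — add \lnot ((X \land V) \land (\lnot Z \land X)), (\lnot (V \leftrightarrow \lnot X) \lor (X \lor Z)).
    \lnot ((X \land V) \land (\lnot Z \land X)): β-rule — branch into \lnot (X \land V)  //  \lnot (\lnot Z \land X).
      branch 1.1 (add \lnot (X \land V)):
        (\lnot (V \leftrightarrow \lnot X) \lor (X \lor Z)): β-rule — branch into \lnot (V \leftrightarrow \lnot X)  //  (X \lor Z).
          branch 1.1.1 (add \lnot (V \leftrightarrow \lnot X)):
            \lnot (X \land V): β-rule — branch into \lnot X  //  \lnot V.
              branch 1.1.1.1 (add \lnot X):
                \lnot (V \leftrightarrow \lnot X): β-rule — branch into V, \lnot \lnot X  //  \lnot V, \lnot X.
                  branch 1.1.1.1.1 (add V, \lnot \lnot X):
                    × closes — contains both X and \lnot X.
                  branch 1.1.1.1.2 (add \lnot V, \lnot X):
                    ○ open, literals {V=0, X=0}.
              branch 1.1.1.2 (add \lnot V):
                \lnot (V \leftrightarrow \lnot X): β-rule — branch into V, \lnot \lnot X  //  \lnot V, \lnot X.
                  branch 1.1.1.2.1 (add V, \lnot \lnot X):
                    × closes — contains both V and \lnot V.
                  branch 1.1.1.2.2 (add \lnot V, \lnot X):
                    ○ open, literals {V=0, X=0}.
          branch 1.1.2 (add (X \lor Z)):
            \lnot (X \land V): β-rule — branch into \lnot X  //  \lnot V.
              branch 1.1.2.1 (add \lnot X):
                (X \lor Z): β-rule — branch into X  //  Z.
                  branch 1.1.2.1.1 (add X):
                    × closes — contains both X and \lnot X.
                  branch 1.1.2.1.2 (add Z):
                    ○ open, literals {X=0, Z=1}.
              branch 1.1.2.2 (add \lnot V):
                (X \lor Z): β-rule — branch into X  //  Z.
                  branch 1.1.2.2.1 (add X):
                    ○ open, literals {V=0, X=1}.
                  branch 1.1.2.2.2 (add Z):
                    ○ open, literals {V=0, Z=1}.
      branch 1.2 (add \lnot (\lnot Z \land X)):
        (\lnot (V \leftrightarrow \lnot X) \lor (X \lor Z)): β-rule — branch into \lnot (V \leftrightarrow \lnot X)  //  (X \lor Z).
          branch 1.2.1 (add \lnot (V \leftrightarrow \lnot X)):
            \lnot (\lnot Z \land X): β-rule — branch into \lnot \lnot Z  //  \lnot X.
              branch 1.2.1.1 (add \lnot \lnot Z):
                \lnot (V \leftrightarrow \lnot X): β-rule — branch into V, \lnot \lnot X  //  \lnot V, \lnot X.
                  branch 1.2.1.1.1 (add V, \lnot \lnot X):
                    ○ open, literals {V=1, X=1, Z=1}.
                  branch 1.2.1.1.2 (add \lnot V, \lnot X):
                    ○ open, literals {V=0, X=0, Z=1}.
              branch 1.2.1.2 (add \lnot X):
                \lnot (V \leftrightarrow \lnot X): β-rule — branch into V, \lnot \lnot X  //  \lnot V, \lnot X.
                  branch 1.2.1.2.1 (add V, \lnot \lnot X):
                    × closes — contains both X and \lnot X.
                  branch 1.2.1.2.2 (add \lnot V, \lnot X):
                    ○ open, literals {V=0, X=0}.
          branch 1.2.2 (add (X \lor Z)):
            \lnot (\lnot Z \land X): β-rule — branch into \lnot \lnot Z  //  \lnot X.
              branch 1.2.2.1 (add \lnot \lnot Z):
                (X \lor Z): β-rule — branch into X  //  Z.
                  branch 1.2.2.1.1 (add X):
                    ○ open, literals {X=1, Z=1}.
                  branch 1.2.2.1.2 (add Z):
                    ○ open, literals {Z=1}.
              branch 1.2.2.2 (add \lnot X):
                (X \lor Z): β-rule — branch into X  //  Z.
                  branch 1.2.2.2.1 (add X):
                    × closes — contains both X and \lnot X.
                  branch 1.2.2.2.2 (add Z):
                    ○ open, literals {X=0, Z=1}.
  branch 2 (add (V \lor (\lnot V \lor W))):
    (V \lor (\lnot V \lor W)): β-rule — branch into V  //  (\lnot V \lor W).
      branch 2.1 (add V):
        ○ open, literals {V=1}.
      branch 2.2 (add (\lnot V \lor W)):
        (\lnot V \lor W): β-rule — branch into \lnot V  //  W.
          branch 2.2.1 (add \lnot V):
            ○ open, literals {V=0}.
          branch 2.2.2 (add W):
            ○ open, literals {W=1}.
5 branches closed, 14 open.
Each open branch fixes some atoms; the unmentioned ones are free. Counting distinct full assignments: branch {V=0, X=0} (Y, Z, W) contributes 8 new; branch {V=0, X=0} (Y, Z, W) contributes 0 new; branch {X=0, Z=1} (Y, W, V) contributes 4 new; branch {V=0, X=1} (Y, Z, W) contributes 8 new; branch {V=0, Z=1} (X, Y, W) contributes 0 new; branch {V=1, X=1, Z=1} (Y, W) contributes 4 new; branch {V=0, X=0, Z=1} (Y, W) contributes 0 new; branch {V=0, X=0} (Y, Z, W) contributes 0 new; branch {X=1, Z=1} (Y, W, V) contributes 0 new; branch {Z=1} (X, Y, W, V) contributes 0 new; branch {X=0, Z=1} (Y, W, V) contributes 0 new; branch {V=1} (X, Y, Z, W) contributes 8 new; branch {V=0} (X, Y, Z, W) contributes 0 new; branch {W=1} (X, Y, Z, V) contributes 0 new. Total: 32.

32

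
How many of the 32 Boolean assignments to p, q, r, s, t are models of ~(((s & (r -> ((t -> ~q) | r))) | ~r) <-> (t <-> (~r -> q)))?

16

Initial set: {~(((s & (r -> ((t -> ~q) | r))) | ~r) <-> (t <-> (~r -> q)))}.
~(((s & (r -> ((t -> ~q) | r))) | ~r) <-> (t <-> (~r -> q))): β-rule — branch into ((s & (r -> ((t -> ~q) | r))) | ~r), ~(t <-> (~r -> q))  //  ~((s & (r -> ((t -> ~q) | r))) | ~r), (t <-> (~r -> q)).
  branch 1 (add ((s & (r -> ((t -> ~q) | r))) | ~r), ~(t <-> (~r -> q))):
    ((s & (r -> ((t -> ~q) | r))) | ~r): β-rule — branch into (s & (r -> ((t -> ~q) | r)))  //  ~r.
      branch 1.1 (add (s & (r -> ((t -> ~q) | r)))):
        (s & (r -> ((t -> ~q) | r))): α-rule — add s, (r -> ((t -> ~q) | r)).
        ~(t <-> (~r -> q)): β-rule — branch into t, ~(~r -> q)  //  ~t, (~r -> q).
          branch 1.1.1 (add t, ~(~r -> q)):
            ~(~r -> q): α-rule — add ~r, ~q.
            (r -> ((t -> ~q) | r)): β-rule — branch into ~r  //  ((t -> ~q) | r).
              branch 1.1.1.1 (add ~r):
                ○ open, literals {q=0, r=0, s=1, t=1}.
              branch 1.1.1.2 (add ((t -> ~q) | r)):
                ((t -> ~q) | r): β-rule — branch into (t -> ~q)  //  r.
                  branch 1.1.1.2.1 (add (t -> ~q)):
                    (t -> ~q): β-rule — branch into ~t  //  ~q.
                      branch 1.1.1.2.1.1 (add ~t):
                        × closes — contains both t and ~t.
                      branch 1.1.1.2.1.2 (add ~q):
                        ○ open, literals {q=0, r=0, s=1, t=1}.
                  branch 1.1.1.2.2 (add r):
                    × closes — contains both r and ~r.
          branch 1.1.2 (add ~t, (~r -> q)):
            (r -> ((t -> ~q) | r)): β-rule — branch into ~r  //  ((t -> ~q) | r).
              branch 1.1.2.1 (add ~r):
                (~r -> q): β-rule — branch into ~~r  //  q.
                  branch 1.1.2.1.1 (add ~~r):
                    × closes — contains both r and ~r.
                  branch 1.1.2.1.2 (add q):
                    ○ open, literals {q=1, r=0, s=1, t=0}.
              branch 1.1.2.2 (add ((t -> ~q) | r)):
                (~r -> q): β-rule — branch into ~~r  //  q.
                  branch 1.1.2.2.1 (add ~~r):
                    ((t -> ~q) | r): β-rule — branch into (t -> ~q)  //  r.
                      branch 1.1.2.2.1.1 (add (t -> ~q)):
                        (t -> ~q): β-rule — branch into ~t  //  ~q.
                          branch 1.1.2.2.1.1.1 (add ~t):
                            ○ open, literals {r=1, s=1, t=0}.
                          branch 1.1.2.2.1.1.2 (add ~q):
                            ○ open, literals {q=0, r=1, s=1, t=0}.
                      branch 1.1.2.2.1.2 (add r):
                        ○ open, literals {r=1, s=1, t=0}.
                  branch 1.1.2.2.2 (add q):
                    ((t -> ~q) | r): β-rule — branch into (t -> ~q)  //  r.
                      branch 1.1.2.2.2.1 (add (t -> ~q)):
                        (t -> ~q): β-rule — branch into ~t  //  ~q.
                          branch 1.1.2.2.2.1.1 (add ~t):
                            ○ open, literals {q=1, s=1, t=0}.
                          branch 1.1.2.2.2.1.2 (add ~q):
                            × closes — contains both q and ~q.
                      branch 1.1.2.2.2.2 (add r):
                        ○ open, literals {q=1, r=1, s=1, t=0}.
      branch 1.2 (add ~r):
        ~(t <-> (~r -> q)): β-rule — branch into t, ~(~r -> q)  //  ~t, (~r -> q).
          branch 1.2.1 (add t, ~(~r -> q)):
            ~(~r -> q): α-rule — add ~r, ~q.
            ○ open, literals {q=0, r=0, t=1}.
          branch 1.2.2 (add ~t, (~r -> q)):
            (~r -> q): β-rule — branch into ~~r  //  q.
              branch 1.2.2.1 (add ~~r):
                × closes — contains both r and ~r.
              branch 1.2.2.2 (add q):
                ○ open, literals {q=1, r=0, t=0}.
  branch 2 (add ~((s & (r -> ((t -> ~q) | r))) | ~r), (t <-> (~r -> q))):
    ~((s & (r -> ((t -> ~q) | r))) | ~r): α-rule — add ~(s & (r -> ((t -> ~q) | r))), ~~r.
    (t <-> (~r -> q)): β-rule — branch into t, (~r -> q)  //  ~t, ~(~r -> q).
      branch 2.1 (add t, (~r -> q)):
        ~(s & (r -> ((t -> ~q) | r))): β-rule — branch into ~s  //  ~(r -> ((t -> ~q) | r)).
          branch 2.1.1 (add ~s):
            (~r -> q): β-rule — branch into ~~r  //  q.
              branch 2.1.1.1 (add ~~r):
                ○ open, literals {r=1, s=0, t=1}.
              branch 2.1.1.2 (add q):
                ○ open, literals {q=1, r=1, s=0, t=1}.
          branch 2.1.2 (add ~(r -> ((t -> ~q) | r))):
            ~(r -> ((t -> ~q) | r)): α-rule — add r, ~((t -> ~q) | r).
            ~((t -> ~q) | r): α-rule — add ~(t -> ~q), ~r.
            × closes — contains both r and ~r.
      branch 2.2 (add ~t, ~(~r -> q)):
        ~(~r -> q): α-rule — add ~r, ~q.
        × closes — contains both r and ~r.
7 branches closed, 12 open.
Each open branch fixes some atoms; the unmentioned ones are free. Counting distinct full assignments: branch {q=0, r=0, s=1, t=1} (p) contributes 2 new; branch {q=0, r=0, s=1, t=1} (p) contributes 0 new; branch {q=1, r=0, s=1, t=0} (p) contributes 2 new; branch {r=1, s=1, t=0} (p, q) contributes 4 new; branch {q=0, r=1, s=1, t=0} (p) contributes 0 new; branch {r=1, s=1, t=0} (p, q) contributes 0 new; branch {q=1, s=1, t=0} (p, r) contributes 0 new; branch {q=1, r=1, s=1, t=0} (p) contributes 0 new; branch {q=0, r=0, t=1} (p, s) contributes 2 new; branch {q=1, r=0, t=0} (p, s) contributes 2 new; branch {r=1, s=0, t=1} (p, q) contributes 4 new; branch {q=1, r=1, s=0, t=1} (p) contributes 0 new. Total: 16.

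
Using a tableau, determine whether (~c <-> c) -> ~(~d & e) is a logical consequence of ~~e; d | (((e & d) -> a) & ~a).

Initial set: {~~e; (d | (((e & d) -> a) & ~a)); ~((~c <-> c) -> ~(~d & e))}.
~~e: drop double negation, giving e.
~((~c <-> c) -> ~(~d & e)): α-rule — add (~c <-> c), ~~(~d & e).
~~(~d & e): α-rule — add ~d, e.
(d | (((e & d) -> a) & ~a)): β-rule — branch into d  //  (((e & d) -> a) & ~a).
  branch 1 (add d):
    × closes — contains both d and ~d.
  branch 2 (add (((e & d) -> a) & ~a)):
    (((e & d) -> a) & ~a): α-rule — add ((e & d) -> a), ~a.
    (~c <-> c): β-rule — branch into ~c, c  //  ~~c, ~c.
      branch 2.1 (add ~c, c):
        × closes — contains both c and ~c.
      branch 2.2 (add ~~c, ~c):
        × closes — contains both c and ~c.
All 3 branches close.
Every branch closed, so the premises entail the conclusion.

Yes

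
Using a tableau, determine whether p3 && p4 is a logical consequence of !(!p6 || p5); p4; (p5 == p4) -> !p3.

Initial set: {!(!p6 || p5); p4; ((p5 == p4) -> !p3); !(p3 && p4)}.
!(!p6 || p5): α-rule — add !!p6, !p5.
((p5 == p4) -> !p3): β-rule — branch into !(p5 == p4)  //  !p3.
  branch 1 (add !(p5 == p4)):
    !(p3 && p4): β-rule — branch into !p3  //  !p4.
      branch 1.1 (add !p3):
        !(p5 == p4): β-rule — branch into p5, !p4  //  !p5, p4.
          branch 1.1.1 (add p5, !p4):
            × closes — contains both p5 and !p5.
          branch 1.1.2 (add !p5, p4):
            ○ open, literals {p3=false, p4=true, p5=false, p6=true}.
      branch 1.2 (add !p4):
        × closes — contains both p4 and !p4.
  branch 2 (add !p3):
    !(p3 && p4): β-rule — branch into !p3  //  !p4.
      branch 2.1 (add !p3):
        ○ open, literals {p3=false, p4=true, p5=false, p6=true}.
      branch 2.2 (add !p4):
        × closes — contains both p4 and !p4.
3 branches closed, 2 open.
An open branch gives a countermodel: p3=false, p4=true, p5=false, p6=true (unmentioned atoms arbitrary); the premises hold there but the conclusion fails.

No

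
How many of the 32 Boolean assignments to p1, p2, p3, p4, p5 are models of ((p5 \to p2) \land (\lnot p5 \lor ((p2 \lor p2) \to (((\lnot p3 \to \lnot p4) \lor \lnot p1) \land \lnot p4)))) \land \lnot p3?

Initial set: {(((p5 \to p2) \land (\lnot p5 \lor ((p2 \lor p2) \to (((\lnot p3 \to \lnot p4) \lor \lnot p1) \land \lnot p4)))) \land \lnot p3)}.
(((p5 \to p2) \land (\lnot p5 \lor ((p2 \lor p2) \to (((\lnot p3 \to \lnot p4) \lor \lnot p1) \land \lnot p4)))) \land \lnot p3): α-rule — add ((p5 \to p2) \land (\lnot p5 \lor ((p2 \lor p2) \to (((\lnot p3 \to \lnot p4) \lor \lnot p1) \land \lnot p4)))), \lnot p3.
((p5 \to p2) \land (\lnot p5 \lor ((p2 \lor p2) \to (((\lnot p3 \to \lnot p4) \lor \lnot p1) \land \lnot p4)))): α-rule — add (p5 \to p2), (\lnot p5 \lor ((p2 \lor p2) \to (((\lnot p3 \to \lnot p4) \lor \lnot p1) \land \lnot p4))).
(p5 \to p2): β-rule — branch into \lnot p5  //  p2.
  branch 1 (add \lnot p5):
    (\lnot p5 \lor ((p2 \lor p2) \to (((\lnot p3 \to \lnot p4) \lor \lnot p1) \land \lnot p4))): β-rule — branch into \lnot p5  //  ((p2 \lor p2) \to (((\lnot p3 \to \lnot p4) \lor \lnot p1) \land \lnot p4)).
      branch 1.1 (add \lnot p5):
        ○ open, literals {p3=false, p5=false}.
      branch 1.2 (add ((p2 \lor p2) \to (((\lnot p3 \to \lnot p4) \lor \lnot p1) \land \lnot p4))):
        ((p2 \lor p2) \to (((\lnot p3 \to \lnot p4) \lor \lnot p1) \land \lnot p4)): β-rule — branch into \lnot (p2 \lor p2)  //  (((\lnot p3 \to \lnot p4) \lor \lnot p1) \land \lnot p4).
          branch 1.2.1 (add \lnot (p2 \lor p2)):
            \lnot (p2 \lor p2): α-rule — add \lnot p2, \lnot p2.
            ○ open, literals {p2=false, p3=false, p5=false}.
          branch 1.2.2 (add (((\lnot p3 \to \lnot p4) \lor \lnot p1) \land \lnot p4)):
            (((\lnot p3 \to \lnot p4) \lor \lnot p1) \land \lnot p4): α-rule — add ((\lnot p3 \to \lnot p4) \lor \lnot p1), \lnot p4.
            ((\lnot p3 \to \lnot p4) \lor \lnot p1): β-rule — branch into (\lnot p3 \to \lnot p4)  //  \lnot p1.
              branch 1.2.2.1 (add (\lnot p3 \to \lnot p4)):
                (\lnot p3 \to \lnot p4): β-rule — branch into \lnot \lnot p3  //  \lnot p4.
                  branch 1.2.2.1.1 (add \lnot \lnot p3):
                    × closes — contains both p3 and \lnot p3.
                  branch 1.2.2.1.2 (add \lnot p4):
                    ○ open, literals {p3=false, p4=false, p5=false}.
              branch 1.2.2.2 (add \lnot p1):
                ○ open, literals {p1=false, p3=false, p4=false, p5=false}.
  branch 2 (add p2):
    (\lnot p5 \lor ((p2 \lor p2) \to (((\lnot p3 \to \lnot p4) \lor \lnot p1) \land \lnot p4))): β-rule — branch into \lnot p5  //  ((p2 \lor p2) \to (((\lnot p3 \to \lnot p4) \lor \lnot p1) \land \lnot p4)).
      branch 2.1 (add \lnot p5):
        ○ open, literals {p2=true, p3=false, p5=false}.
      branch 2.2 (add ((p2 \lor p2) \to (((\lnot p3 \to \lnot p4) \lor \lnot p1) \land \lnot p4))):
        ((p2 \lor p2) \to (((\lnot p3 \to \lnot p4) \lor \lnot p1) \land \lnot p4)): β-rule — branch into \lnot (p2 \lor p2)  //  (((\lnot p3 \to \lnot p4) \lor \lnot p1) \land \lnot p4).
          branch 2.2.1 (add \lnot (p2 \lor p2)):
            \lnot (p2 \lor p2): α-rule — add \lnot p2, \lnot p2.
            × closes — contains both p2 and \lnot p2.
          branch 2.2.2 (add (((\lnot p3 \to \lnot p4) \lor \lnot p1) \land \lnot p4)):
            (((\lnot p3 \to \lnot p4) \lor \lnot p1) \land \lnot p4): α-rule — add ((\lnot p3 \to \lnot p4) \lor \lnot p1), \lnot p4.
            ((\lnot p3 \to \lnot p4) \lor \lnot p1): β-rule — branch into (\lnot p3 \to \lnot p4)  //  \lnot p1.
              branch 2.2.2.1 (add (\lnot p3 \to \lnot p4)):
                (\lnot p3 \to \lnot p4): β-rule — branch into \lnot \lnot p3  //  \lnot p4.
                  branch 2.2.2.1.1 (add \lnot \lnot p3):
                    × closes — contains both p3 and \lnot p3.
                  branch 2.2.2.1.2 (add \lnot p4):
                    ○ open, literals {p2=true, p3=false, p4=false}.
              branch 2.2.2.2 (add \lnot p1):
                ○ open, literals {p1=false, p2=true, p3=false, p4=false}.
3 branches closed, 7 open.
Each open branch fixes some atoms; the unmentioned ones are free. Counting distinct full assignments: branch {p3=false, p5=false} (p1, p2, p4) contributes 8 new; branch {p2=false, p3=false, p5=false} (p1, p4) contributes 0 new; branch {p3=false, p4=false, p5=false} (p1, p2) contributes 0 new; branch {p1=false, p3=false, p4=false, p5=false} (p2) contributes 0 new; branch {p2=true, p3=false, p5=false} (p1, p4) contributes 0 new; branch {p2=true, p3=false, p4=false} (p1, p5) contributes 2 new; branch {p1=false, p2=true, p3=false, p4=false} (p5) contributes 0 new. Total: 10.

10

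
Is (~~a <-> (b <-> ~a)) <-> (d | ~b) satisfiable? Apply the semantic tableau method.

Initial set: {((~~a <-> (b <-> ~a)) <-> (d | ~b))}.
((~~a <-> (b <-> ~a)) <-> (d | ~b)): β-rule — branch into (~~a <-> (b <-> ~a)), (d | ~b)  //  ~(~~a <-> (b <-> ~a)), ~(d | ~b).
  branch 1 (add (~~a <-> (b <-> ~a)), (d | ~b)):
    (~~a <-> (b <-> ~a)): β-rule — branch into ~~a, (b <-> ~a)  //  ~~~a, ~(b <-> ~a).
      branch 1.1 (add ~~a, (b <-> ~a)):
        ~~a: drop double negation, giving a.
        (d | ~b): β-rule — branch into d  //  ~b.
          branch 1.1.1 (add d):
            (b <-> ~a): β-rule — branch into b, ~a  //  ~b, ~~a.
              branch 1.1.1.1 (add b, ~a):
                × closes — contains both a and ~a.
              branch 1.1.1.2 (add ~b, ~~a):
                ○ open, literals {a=1, b=0, d=1}.
          branch 1.1.2 (add ~b):
            (b <-> ~a): β-rule — branch into b, ~a  //  ~b, ~~a.
              branch 1.1.2.1 (add b, ~a):
                × closes — contains both b and ~b.
              branch 1.1.2.2 (add ~b, ~~a):
                ○ open, literals {a=1, b=0}.
      branch 1.2 (add ~~~a, ~(b <-> ~a)):
        ~~~a: drop double negation, giving ~a.
        (d | ~b): β-rule — branch into d  //  ~b.
          branch 1.2.1 (add d):
            ~(b <-> ~a): β-rule — branch into b, ~~a  //  ~b, ~a.
              branch 1.2.1.1 (add b, ~~a):
                × closes — contains both a and ~a.
              branch 1.2.1.2 (add ~b, ~a):
                ○ open, literals {a=0, b=0, d=1}.
          branch 1.2.2 (add ~b):
            ~(b <-> ~a): β-rule — branch into b, ~~a  //  ~b, ~a.
              branch 1.2.2.1 (add b, ~~a):
                × closes — contains both b and ~b.
              branch 1.2.2.2 (add ~b, ~a):
                ○ open, literals {a=0, b=0}.
  branch 2 (add ~(~~a <-> (b <-> ~a)), ~(d | ~b)):
    ~(d | ~b): α-rule — add ~d, ~~b.
    ~(~~a <-> (b <-> ~a)): β-rule — branch into ~~a, ~(b <-> ~a)  //  ~~~a, (b <-> ~a).
      branch 2.1 (add ~~a, ~(b <-> ~a)):
        ~~a: drop double negation, giving a.
        ~(b <-> ~a): β-rule — branch into b, ~~a  //  ~b, ~a.
          branch 2.1.1 (add b, ~~a):
            ○ open, literals {a=1, b=1, d=0}.
          branch 2.1.2 (add ~b, ~a):
            × closes — contains both b and ~b.
      branch 2.2 (add ~~~a, (b <-> ~a)):
        ~~~a: drop double negation, giving ~a.
        (b <-> ~a): β-rule — branch into b, ~a  //  ~b, ~~a.
          branch 2.2.1 (add b, ~a):
            ○ open, literals {a=0, b=1, d=0}.
          branch 2.2.2 (add ~b, ~~a):
            × closes — contains both b and ~b.
6 branches closed, 6 open.
An open branch gives a satisfying assignment: a=1, b=0, d=1.

Satisfiable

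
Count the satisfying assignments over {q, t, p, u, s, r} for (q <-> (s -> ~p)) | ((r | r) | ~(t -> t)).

48

Initial set: {((q <-> (s -> ~p)) | ((r | r) | ~(t -> t)))}.
((q <-> (s -> ~p)) | ((r | r) | ~(t -> t))): β-rule — branch into (q <-> (s -> ~p))  //  ((r | r) | ~(t -> t)).
  branch 1 (add (q <-> (s -> ~p))):
    (q <-> (s -> ~p)): β-rule — branch into q, (s -> ~p)  //  ~q, ~(s -> ~p).
      branch 1.1 (add q, (s -> ~p)):
        (s -> ~p): β-rule — branch into ~s  //  ~p.
          branch 1.1.1 (add ~s):
            ○ open, literals {q=1, s=0}.
          branch 1.1.2 (add ~p):
            ○ open, literals {p=0, q=1}.
      branch 1.2 (add ~q, ~(s -> ~p)):
        ~(s -> ~p): α-rule — add s, ~~p.
        ○ open, literals {p=1, q=0, s=1}.
  branch 2 (add ((r | r) | ~(t -> t))):
    ((r | r) | ~(t -> t)): β-rule — branch into (r | r)  //  ~(t -> t).
      branch 2.1 (add (r | r)):
        (r | r): β-rule — branch into r  //  r.
          branch 2.1.1 (add r):
            ○ open, literals {r=1}.
          branch 2.1.2 (add r):
            ○ open, literals {r=1}.
      branch 2.2 (add ~(t -> t)):
        ~(t -> t): α-rule — add t, ~t.
        × closes — contains both t and ~t.
1 branch closed, 5 open.
Each open branch fixes some atoms; the unmentioned ones are free. Counting distinct full assignments: branch {q=1, s=0} (t, p, u, r) contributes 16 new; branch {p=0, q=1} (t, u, s, r) contributes 8 new; branch {p=1, q=0, s=1} (t, u, r) contributes 8 new; branch {r=1} (q, t, p, u, s) contributes 16 new; branch {r=1} (q, t, p, u, s) contributes 0 new. Total: 48.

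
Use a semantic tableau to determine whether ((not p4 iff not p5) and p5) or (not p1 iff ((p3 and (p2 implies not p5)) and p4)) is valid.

Assume the negation and expand:
Initial set: {not (((not p4 iff not p5) and p5) or (not p1 iff ((p3 and (p2 implies not p5)) and p4)))}.
not (((not p4 iff not p5) and p5) or (not p1 iff ((p3 and (p2 implies not p5)) and p4))): α-rule — add not ((not p4 iff not p5) and p5), not (not p1 iff ((p3 and (p2 implies not p5)) and p4)).
not ((not p4 iff not p5) and p5): β-rule — branch into not (not p4 iff not p5)  //  not p5.
  branch 1 (add not (not p4 iff not p5)):
    not (not p1 iff ((p3 and (p2 implies not p5)) and p4)): β-rule — branch into not p1, not ((p3 and (p2 implies not p5)) and p4)  //  not not p1, ((p3 and (p2 implies not p5)) and p4).
      branch 1.1 (add not p1, not ((p3 and (p2 implies not p5)) and p4)):
        not (not p4 iff not p5): β-rule — branch into not p4, not not p5  //  not not p4, not p5.
          branch 1.1.1 (add not p4, not not p5):
            not ((p3 and (p2 implies not p5)) and p4): β-rule — branch into not (p3 and (p2 implies not p5))  //  not p4.
              branch 1.1.1.1 (add not (p3 and (p2 implies not p5))):
                not (p3 and (p2 implies not p5)): β-rule — branch into not p3  //  not (p2 implies not p5).
                  branch 1.1.1.1.1 (add not p3):
                    ○ open, literals {p1=F, p3=F, p4=F, p5=T}.
                  branch 1.1.1.1.2 (add not (p2 implies not p5)):
                    not (p2 implies not p5): α-rule — add p2, not not p5.
                    ○ open, literals {p1=F, p2=T, p4=F, p5=T}.
              branch 1.1.1.2 (add not p4):
                ○ open, literals {p1=F, p4=F, p5=T}.
          branch 1.1.2 (add not not p4, not p5):
            not ((p3 and (p2 implies not p5)) and p4): β-rule — branch into not (p3 and (p2 implies not p5))  //  not p4.
              branch 1.1.2.1 (add not (p3 and (p2 implies not p5))):
                not (p3 and (p2 implies not p5)): β-rule — branch into not p3  //  not (p2 implies not p5).
                  branch 1.1.2.1.1 (add not p3):
                    ○ open, literals {p1=F, p3=F, p4=T, p5=F}.
                  branch 1.1.2.1.2 (add not (p2 implies not p5)):
                    not (p2 implies not p5): α-rule — add p2, not not p5.
                    × closes — contains both p5 and not p5.
              branch 1.1.2.2 (add not p4):
                × closes — contains both p4 and not p4.
      branch 1.2 (add not not p1, ((p3 and (p2 implies not p5)) and p4)):
        ((p3 and (p2 implies not p5)) and p4): α-rule — add (p3 and (p2 implies not p5)), p4.
        (p3 and (p2 implies not p5)): α-rule — add p3, (p2 implies not p5).
        not (not p4 iff not p5): β-rule — branch into not p4, not not p5  //  not not p4, not p5.
          branch 1.2.1 (add not p4, not not p5):
            × closes — contains both p4 and not p4.
          branch 1.2.2 (add not not p4, not p5):
            (p2 implies not p5): β-rule — branch into not p2  //  not p5.
              branch 1.2.2.1 (add not p2):
                ○ open, literals {p1=T, p2=F, p3=T, p4=T, p5=F}.
              branch 1.2.2.2 (add not p5):
                ○ open, literals {p1=T, p3=T, p4=T, p5=F}.
  branch 2 (add not p5):
    not (not p1 iff ((p3 and (p2 implies not p5)) and p4)): β-rule — branch into not p1, not ((p3 and (p2 implies not p5)) and p4)  //  not not p1, ((p3 and (p2 implies not p5)) and p4).
      branch 2.1 (add not p1, not ((p3 and (p2 implies not p5)) and p4)):
        not ((p3 and (p2 implies not p5)) and p4): β-rule — branch into not (p3 and (p2 implies not p5))  //  not p4.
          branch 2.1.1 (add not (p3 and (p2 implies not p5))):
            not (p3 and (p2 implies not p5)): β-rule — branch into not p3  //  not (p2 implies not p5).
              branch 2.1.1.1 (add not p3):
                ○ open, literals {p1=F, p3=F, p5=F}.
              branch 2.1.1.2 (add not (p2 implies not p5)):
                not (p2 implies not p5): α-rule — add p2, not not p5.
                × closes — contains both p5 and not p5.
          branch 2.1.2 (add not p4):
            ○ open, literals {p1=F, p4=F, p5=F}.
      branch 2.2 (add not not p1, ((p3 and (p2 implies not p5)) and p4)):
        ((p3 and (p2 implies not p5)) and p4): α-rule — add (p3 and (p2 implies not p5)), p4.
        (p3 and (p2 implies not p5)): α-rule — add p3, (p2 implies not p5).
        (p2 implies not p5): β-rule — branch into not p2  //  not p5.
          branch 2.2.1 (add not p2):
            ○ open, literals {p1=T, p2=F, p3=T, p4=T, p5=F}.
          branch 2.2.2 (add not p5):
            ○ open, literals {p1=T, p3=T, p4=T, p5=F}.
4 branches closed, 10 open.
An open branch gives a countermodel: p1=F, p3=F, p4=F, p5=T (unmentioned atoms arbitrary); under it the original formula is false.

Not valid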